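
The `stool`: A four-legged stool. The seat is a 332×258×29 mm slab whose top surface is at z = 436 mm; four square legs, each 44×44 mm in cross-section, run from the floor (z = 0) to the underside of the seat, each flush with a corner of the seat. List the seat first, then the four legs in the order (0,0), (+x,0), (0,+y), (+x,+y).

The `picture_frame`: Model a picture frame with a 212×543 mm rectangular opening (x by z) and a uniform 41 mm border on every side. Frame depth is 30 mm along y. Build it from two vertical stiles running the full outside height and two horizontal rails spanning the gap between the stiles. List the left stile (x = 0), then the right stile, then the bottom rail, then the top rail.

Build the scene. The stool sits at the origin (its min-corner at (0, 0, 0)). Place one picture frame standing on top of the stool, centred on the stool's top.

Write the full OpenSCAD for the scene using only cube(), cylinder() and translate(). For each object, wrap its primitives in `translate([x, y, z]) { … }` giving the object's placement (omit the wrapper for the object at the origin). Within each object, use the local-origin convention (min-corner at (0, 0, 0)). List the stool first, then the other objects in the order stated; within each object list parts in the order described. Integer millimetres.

translate([0, 0, 407]) cube([332, 258, 29]);
cube([44, 44, 407]);
translate([288, 0, 0]) cube([44, 44, 407]);
translate([0, 214, 0]) cube([44, 44, 407]);
translate([288, 214, 0]) cube([44, 44, 407]);
translate([19, 114, 436]) {
  cube([41, 30, 625]);
  translate([253, 0, 0]) cube([41, 30, 625]);
  translate([41, 0, 0]) cube([212, 30, 41]);
  translate([41, 0, 584]) cube([212, 30, 41]);
}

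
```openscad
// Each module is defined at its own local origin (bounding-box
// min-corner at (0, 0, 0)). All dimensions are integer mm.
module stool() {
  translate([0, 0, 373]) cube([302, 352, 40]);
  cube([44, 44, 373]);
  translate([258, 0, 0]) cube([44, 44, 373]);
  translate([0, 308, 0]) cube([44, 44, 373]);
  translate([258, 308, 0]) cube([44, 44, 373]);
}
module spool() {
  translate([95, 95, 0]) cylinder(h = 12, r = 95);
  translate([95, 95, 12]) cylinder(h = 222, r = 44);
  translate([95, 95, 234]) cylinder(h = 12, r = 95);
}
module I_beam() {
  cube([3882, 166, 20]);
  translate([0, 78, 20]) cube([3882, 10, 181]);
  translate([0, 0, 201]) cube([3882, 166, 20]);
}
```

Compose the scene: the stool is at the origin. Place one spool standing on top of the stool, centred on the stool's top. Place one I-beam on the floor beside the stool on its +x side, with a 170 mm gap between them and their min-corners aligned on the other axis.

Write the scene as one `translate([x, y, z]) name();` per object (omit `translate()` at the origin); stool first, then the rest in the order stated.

stool();
translate([56, 81, 413]) spool();
translate([472, 0, 0]) I_beam();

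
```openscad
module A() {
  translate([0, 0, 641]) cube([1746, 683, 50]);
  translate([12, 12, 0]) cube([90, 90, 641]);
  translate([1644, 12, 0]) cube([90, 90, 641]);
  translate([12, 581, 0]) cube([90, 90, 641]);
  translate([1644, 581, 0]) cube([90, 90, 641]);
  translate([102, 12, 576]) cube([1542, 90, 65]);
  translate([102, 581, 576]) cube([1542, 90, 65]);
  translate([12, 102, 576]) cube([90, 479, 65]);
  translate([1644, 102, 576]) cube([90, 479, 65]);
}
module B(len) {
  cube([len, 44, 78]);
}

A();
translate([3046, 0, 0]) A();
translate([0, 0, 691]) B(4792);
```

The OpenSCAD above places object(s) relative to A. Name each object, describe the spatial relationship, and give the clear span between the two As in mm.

A is a table. B is a beam. A beam spans the tops of two tables. The clear span between the two tables is 1300 mm.

Second table starts at x = 3046; first ends at x = 1746; clear span = 3046 − 1746 = 1300 mm.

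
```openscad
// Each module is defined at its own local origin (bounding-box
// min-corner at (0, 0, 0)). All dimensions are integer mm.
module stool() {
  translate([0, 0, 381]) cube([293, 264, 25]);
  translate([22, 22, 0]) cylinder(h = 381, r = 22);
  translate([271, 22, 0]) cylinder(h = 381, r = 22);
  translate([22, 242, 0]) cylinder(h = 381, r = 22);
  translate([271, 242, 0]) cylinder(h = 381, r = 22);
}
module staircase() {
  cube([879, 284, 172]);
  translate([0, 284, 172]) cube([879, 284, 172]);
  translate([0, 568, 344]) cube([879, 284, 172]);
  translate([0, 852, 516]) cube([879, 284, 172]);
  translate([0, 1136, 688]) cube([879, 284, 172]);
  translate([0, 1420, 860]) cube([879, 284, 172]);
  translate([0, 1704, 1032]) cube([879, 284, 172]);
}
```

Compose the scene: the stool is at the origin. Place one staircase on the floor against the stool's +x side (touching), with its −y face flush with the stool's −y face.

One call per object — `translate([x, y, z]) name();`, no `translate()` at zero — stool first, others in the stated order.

stool();
translate([293, 0, 0]) staircase();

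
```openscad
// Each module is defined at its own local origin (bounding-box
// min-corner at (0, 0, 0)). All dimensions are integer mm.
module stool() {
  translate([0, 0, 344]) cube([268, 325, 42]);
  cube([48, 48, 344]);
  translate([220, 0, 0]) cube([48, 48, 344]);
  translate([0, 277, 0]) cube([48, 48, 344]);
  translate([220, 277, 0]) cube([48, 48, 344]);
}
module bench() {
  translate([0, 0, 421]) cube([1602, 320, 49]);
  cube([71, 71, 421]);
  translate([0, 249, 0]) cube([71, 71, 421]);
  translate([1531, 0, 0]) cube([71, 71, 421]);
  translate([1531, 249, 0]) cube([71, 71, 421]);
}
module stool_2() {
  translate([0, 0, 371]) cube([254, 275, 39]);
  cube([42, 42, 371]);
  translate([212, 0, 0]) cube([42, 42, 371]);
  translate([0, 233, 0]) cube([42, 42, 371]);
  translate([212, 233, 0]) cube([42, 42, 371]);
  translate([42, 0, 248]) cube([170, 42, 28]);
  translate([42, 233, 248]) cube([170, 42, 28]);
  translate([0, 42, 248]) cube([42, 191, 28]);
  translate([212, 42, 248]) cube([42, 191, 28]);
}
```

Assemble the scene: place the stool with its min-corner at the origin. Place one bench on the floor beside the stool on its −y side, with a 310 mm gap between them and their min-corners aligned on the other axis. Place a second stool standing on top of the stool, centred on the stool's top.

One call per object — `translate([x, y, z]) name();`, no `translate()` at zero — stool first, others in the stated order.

stool();
translate([0, -630, 0]) bench();
translate([7, 25, 386]) stool_2();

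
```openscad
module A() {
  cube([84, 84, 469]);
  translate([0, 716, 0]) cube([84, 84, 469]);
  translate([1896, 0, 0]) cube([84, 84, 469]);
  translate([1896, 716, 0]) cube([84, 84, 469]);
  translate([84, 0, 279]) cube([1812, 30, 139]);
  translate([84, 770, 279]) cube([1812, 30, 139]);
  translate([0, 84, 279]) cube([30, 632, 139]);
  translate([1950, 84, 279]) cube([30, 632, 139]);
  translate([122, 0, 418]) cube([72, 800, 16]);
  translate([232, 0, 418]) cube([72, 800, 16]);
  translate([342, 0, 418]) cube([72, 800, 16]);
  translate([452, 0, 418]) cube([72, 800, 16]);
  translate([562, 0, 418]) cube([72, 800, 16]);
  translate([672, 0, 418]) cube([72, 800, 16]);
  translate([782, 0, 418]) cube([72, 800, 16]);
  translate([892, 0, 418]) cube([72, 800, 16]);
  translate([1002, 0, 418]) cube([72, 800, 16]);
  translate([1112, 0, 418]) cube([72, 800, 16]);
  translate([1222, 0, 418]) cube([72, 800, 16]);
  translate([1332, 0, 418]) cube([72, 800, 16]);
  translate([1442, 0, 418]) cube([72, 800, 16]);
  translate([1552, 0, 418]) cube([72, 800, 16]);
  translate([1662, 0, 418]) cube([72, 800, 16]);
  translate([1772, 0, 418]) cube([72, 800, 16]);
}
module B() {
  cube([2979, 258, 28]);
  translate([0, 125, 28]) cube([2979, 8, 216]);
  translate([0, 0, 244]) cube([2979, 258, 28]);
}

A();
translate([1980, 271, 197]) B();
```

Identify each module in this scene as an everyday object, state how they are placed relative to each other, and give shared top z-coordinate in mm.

A is a bed frame. B is an I-beam. The I-beam is beside the bed frame with their tops flush at z = 469. The shared top z-coordinate is 469 mm.

Both tops at z = 469 mm.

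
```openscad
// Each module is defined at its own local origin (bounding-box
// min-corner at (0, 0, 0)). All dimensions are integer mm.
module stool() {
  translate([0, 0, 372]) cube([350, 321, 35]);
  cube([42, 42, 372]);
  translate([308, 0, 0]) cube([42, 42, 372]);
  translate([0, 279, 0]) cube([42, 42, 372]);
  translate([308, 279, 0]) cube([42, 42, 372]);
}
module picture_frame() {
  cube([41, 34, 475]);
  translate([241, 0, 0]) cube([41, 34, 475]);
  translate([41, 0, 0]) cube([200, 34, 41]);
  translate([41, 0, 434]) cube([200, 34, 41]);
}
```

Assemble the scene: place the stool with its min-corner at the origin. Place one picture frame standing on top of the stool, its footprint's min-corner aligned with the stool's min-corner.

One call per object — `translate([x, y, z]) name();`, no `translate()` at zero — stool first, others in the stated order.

stool();
translate([0, 0, 407]) picture_frame();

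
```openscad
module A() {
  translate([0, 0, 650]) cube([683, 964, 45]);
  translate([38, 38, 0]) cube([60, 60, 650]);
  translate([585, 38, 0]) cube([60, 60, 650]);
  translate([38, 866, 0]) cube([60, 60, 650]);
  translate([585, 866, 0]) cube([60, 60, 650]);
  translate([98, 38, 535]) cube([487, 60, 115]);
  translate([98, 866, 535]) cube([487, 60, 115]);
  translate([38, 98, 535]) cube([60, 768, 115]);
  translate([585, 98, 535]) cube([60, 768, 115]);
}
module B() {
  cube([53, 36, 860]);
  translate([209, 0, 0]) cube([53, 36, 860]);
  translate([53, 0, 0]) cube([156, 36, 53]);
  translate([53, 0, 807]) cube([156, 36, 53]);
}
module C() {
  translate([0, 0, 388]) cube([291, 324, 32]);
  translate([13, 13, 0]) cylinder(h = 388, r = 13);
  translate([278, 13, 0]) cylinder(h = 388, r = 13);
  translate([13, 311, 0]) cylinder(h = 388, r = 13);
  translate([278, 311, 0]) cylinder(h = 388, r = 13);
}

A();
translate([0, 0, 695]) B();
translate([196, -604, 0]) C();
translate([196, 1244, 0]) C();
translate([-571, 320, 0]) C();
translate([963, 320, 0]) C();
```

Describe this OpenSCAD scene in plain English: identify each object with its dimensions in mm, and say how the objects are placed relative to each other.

A is a table with a 683×964 mm rectangular top, 45 mm thick, top surface at z = 695 mm, supported by four 60×60 mm square legs, each inset 38 mm from the nearest pair of top edges, running from the floor. Four apron rails, 60 mm thick and 115 mm tall, run between adjacent legs with their top edges flush with the underside of the top and their outer faces flush with the legs' outer faces.

B is a rectangular picture frame lying in the x–z plane (depth along y). The opening is 156 mm wide (x) by 754 mm tall (z), surrounded by a border 53 mm wide on all four sides. The frame is 36 mm deep and is made of two full-height vertical stiles with two horizontal rails fitted between them.

C is a four-legged stool. The seat is a 291×324×32 mm slab whose top surface is at z = 420 mm; four round legs, each 26 mm in diameter, run from the floor (z = 0) to the underside of the seat, each leg's axis is inset half a diameter from the nearest pair of seat edges (so the leg's bounding box is flush with the corner).

The picture frame is on top of the table. Four stools sit around the table at the −y, +y, −x, +x sides.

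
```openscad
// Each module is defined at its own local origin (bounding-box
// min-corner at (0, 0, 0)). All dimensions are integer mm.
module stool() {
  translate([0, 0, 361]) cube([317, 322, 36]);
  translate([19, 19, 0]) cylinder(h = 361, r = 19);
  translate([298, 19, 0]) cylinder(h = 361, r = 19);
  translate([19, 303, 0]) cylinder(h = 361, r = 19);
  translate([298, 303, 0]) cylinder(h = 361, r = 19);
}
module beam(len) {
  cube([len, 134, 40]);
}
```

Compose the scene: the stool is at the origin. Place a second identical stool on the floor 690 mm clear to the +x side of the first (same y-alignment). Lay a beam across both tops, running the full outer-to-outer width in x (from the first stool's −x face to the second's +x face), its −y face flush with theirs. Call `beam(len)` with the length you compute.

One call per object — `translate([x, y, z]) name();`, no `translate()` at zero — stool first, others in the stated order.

stool();
translate([1007, 0, 0]) stool();
translate([0, 0, 397]) beam(1324);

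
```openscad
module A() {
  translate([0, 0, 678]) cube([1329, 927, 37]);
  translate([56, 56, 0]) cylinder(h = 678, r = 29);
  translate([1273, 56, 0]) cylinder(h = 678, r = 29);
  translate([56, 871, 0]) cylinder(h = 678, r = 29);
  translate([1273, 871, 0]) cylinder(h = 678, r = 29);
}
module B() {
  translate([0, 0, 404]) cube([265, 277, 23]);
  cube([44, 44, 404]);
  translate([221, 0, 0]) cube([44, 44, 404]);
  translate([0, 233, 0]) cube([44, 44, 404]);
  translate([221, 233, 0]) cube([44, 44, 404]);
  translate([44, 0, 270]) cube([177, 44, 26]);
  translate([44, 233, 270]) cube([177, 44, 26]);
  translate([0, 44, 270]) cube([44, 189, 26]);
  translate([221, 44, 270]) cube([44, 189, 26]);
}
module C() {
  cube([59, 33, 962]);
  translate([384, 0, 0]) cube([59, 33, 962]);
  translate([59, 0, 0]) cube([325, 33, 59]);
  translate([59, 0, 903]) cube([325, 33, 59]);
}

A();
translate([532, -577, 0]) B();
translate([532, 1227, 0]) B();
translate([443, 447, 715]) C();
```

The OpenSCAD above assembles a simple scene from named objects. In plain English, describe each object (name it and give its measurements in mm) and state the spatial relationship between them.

A is a table: top 1329 mm (x) × 927 mm (y), 37 mm thick, upper face at z = 715 mm, on four round legs of 58 mm diameter, each leg's bounding box inset 27 mm from the nearest pair of top edges, running from z = 0 to the bottom of the top.

B is a four-legged stool. The seat is a 265×277×23 mm slab whose top surface is at z = 427 mm; four square legs, each 44×44 mm in cross-section, run from the floor (z = 0) to the underside of the seat, each flush with a corner of the seat. Four stretchers, 44 mm wide and 26 mm tall, connect adjacent legs with their undersides at z = 270 mm, each running between the inner faces of the legs it joins and aligned with the legs' outer faces on the other axis.

C is a picture frame with a 325×844 mm rectangular opening (x by z) and a uniform 59 mm border on every side. Frame depth is 33 mm along y. It is built from two vertical stiles running the full outside height and two horizontal rails spanning the gap between the stiles.

Two stools sit around the table at the −y, +y sides. The picture frame is on top of the table, centred.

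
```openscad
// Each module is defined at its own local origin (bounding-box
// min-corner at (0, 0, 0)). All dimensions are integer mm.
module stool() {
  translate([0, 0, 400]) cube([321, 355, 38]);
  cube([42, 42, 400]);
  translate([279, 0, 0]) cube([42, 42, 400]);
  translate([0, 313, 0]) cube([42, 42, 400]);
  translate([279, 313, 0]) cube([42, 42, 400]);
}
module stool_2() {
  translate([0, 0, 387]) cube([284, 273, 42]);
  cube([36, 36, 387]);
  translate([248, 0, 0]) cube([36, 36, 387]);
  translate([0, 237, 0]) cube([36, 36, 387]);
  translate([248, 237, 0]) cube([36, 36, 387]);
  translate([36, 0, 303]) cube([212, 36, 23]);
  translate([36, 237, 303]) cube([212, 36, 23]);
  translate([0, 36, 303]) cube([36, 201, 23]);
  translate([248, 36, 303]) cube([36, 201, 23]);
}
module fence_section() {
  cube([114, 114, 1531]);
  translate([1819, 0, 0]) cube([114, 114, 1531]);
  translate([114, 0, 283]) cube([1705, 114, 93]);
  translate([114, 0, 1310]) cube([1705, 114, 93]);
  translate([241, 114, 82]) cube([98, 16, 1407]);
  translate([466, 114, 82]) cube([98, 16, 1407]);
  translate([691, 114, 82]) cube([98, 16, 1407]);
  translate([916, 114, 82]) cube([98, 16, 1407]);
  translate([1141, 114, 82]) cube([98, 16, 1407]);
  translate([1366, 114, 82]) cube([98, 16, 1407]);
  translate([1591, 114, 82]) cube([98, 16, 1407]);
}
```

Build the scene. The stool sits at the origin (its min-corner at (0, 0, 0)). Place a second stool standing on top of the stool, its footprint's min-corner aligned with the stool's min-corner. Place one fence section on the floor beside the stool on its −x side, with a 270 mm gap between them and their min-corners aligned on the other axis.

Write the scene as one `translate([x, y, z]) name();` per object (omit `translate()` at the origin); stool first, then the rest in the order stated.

stool();
translate([0, 0, 438]) stool_2();
translate([-2203, 0, 0]) fence_section();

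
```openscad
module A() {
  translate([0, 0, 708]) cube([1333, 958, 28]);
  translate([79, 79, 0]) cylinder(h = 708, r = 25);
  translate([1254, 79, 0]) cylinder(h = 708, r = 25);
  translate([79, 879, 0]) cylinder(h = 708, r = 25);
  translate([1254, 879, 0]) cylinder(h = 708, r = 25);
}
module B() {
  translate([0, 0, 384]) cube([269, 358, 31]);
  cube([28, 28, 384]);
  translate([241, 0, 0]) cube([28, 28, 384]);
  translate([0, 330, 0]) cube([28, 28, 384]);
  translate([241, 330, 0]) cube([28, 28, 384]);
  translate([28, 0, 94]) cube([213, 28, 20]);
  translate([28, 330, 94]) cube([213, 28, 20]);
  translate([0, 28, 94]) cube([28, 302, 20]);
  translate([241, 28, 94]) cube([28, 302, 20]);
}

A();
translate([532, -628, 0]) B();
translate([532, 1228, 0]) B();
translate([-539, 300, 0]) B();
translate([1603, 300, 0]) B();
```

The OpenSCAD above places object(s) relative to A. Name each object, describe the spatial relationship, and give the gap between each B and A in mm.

A is a table. B is a stool. Four stools sit around the table at the −y, +y, −x, +x sides. The gap between each stool and the table is 270 mm.

Each stool's nearest face is 270 mm from the table's bounding box.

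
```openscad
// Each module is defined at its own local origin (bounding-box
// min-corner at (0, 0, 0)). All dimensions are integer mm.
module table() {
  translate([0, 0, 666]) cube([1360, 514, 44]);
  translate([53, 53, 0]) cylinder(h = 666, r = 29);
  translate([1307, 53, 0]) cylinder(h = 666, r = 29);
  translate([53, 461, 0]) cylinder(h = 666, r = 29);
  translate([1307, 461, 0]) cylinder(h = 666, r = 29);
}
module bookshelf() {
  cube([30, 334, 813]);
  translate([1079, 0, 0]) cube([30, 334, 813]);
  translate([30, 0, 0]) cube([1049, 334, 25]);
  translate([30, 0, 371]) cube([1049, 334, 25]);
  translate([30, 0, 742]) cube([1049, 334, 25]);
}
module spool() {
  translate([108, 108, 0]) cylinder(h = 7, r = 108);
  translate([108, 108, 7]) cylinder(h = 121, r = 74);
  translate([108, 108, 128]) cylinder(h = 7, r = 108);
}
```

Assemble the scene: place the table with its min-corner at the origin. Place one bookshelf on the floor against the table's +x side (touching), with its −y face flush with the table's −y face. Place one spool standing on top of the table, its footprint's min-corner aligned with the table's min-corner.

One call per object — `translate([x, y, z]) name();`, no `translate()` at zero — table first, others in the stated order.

table();
translate([1360, 0, 0]) bookshelf();
translate([0, 0, 710]) spool();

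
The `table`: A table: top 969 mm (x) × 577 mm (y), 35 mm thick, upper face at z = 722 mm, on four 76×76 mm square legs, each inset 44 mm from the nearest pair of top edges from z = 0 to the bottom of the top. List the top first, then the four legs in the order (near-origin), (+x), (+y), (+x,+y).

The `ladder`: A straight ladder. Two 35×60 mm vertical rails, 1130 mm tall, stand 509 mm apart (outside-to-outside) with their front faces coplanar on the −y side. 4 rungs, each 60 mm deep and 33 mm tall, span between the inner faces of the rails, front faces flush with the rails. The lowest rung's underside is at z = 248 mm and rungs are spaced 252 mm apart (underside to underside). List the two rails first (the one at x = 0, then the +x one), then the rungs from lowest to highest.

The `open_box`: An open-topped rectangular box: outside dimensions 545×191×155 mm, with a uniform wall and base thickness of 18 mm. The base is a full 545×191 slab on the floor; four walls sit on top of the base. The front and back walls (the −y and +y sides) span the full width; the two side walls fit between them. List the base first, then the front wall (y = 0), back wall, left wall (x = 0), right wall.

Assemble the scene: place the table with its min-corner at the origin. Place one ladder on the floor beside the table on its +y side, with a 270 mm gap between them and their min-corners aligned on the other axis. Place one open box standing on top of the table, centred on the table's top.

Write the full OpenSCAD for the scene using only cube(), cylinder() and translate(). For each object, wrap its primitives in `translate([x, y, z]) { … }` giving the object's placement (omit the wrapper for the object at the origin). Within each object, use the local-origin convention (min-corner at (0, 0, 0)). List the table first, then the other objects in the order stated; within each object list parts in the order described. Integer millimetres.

translate([0, 0, 687]) cube([969, 577, 35]);
translate([44, 44, 0]) cube([76, 76, 687]);
translate([849, 44, 0]) cube([76, 76, 687]);
translate([44, 457, 0]) cube([76, 76, 687]);
translate([849, 457, 0]) cube([76, 76, 687]);
translate([0, 847, 0]) {
  cube([35, 60, 1130]);
  translate([474, 0, 0]) cube([35, 60, 1130]);
  translate([35, 0, 248]) cube([439, 60, 33]);
  translate([35, 0, 500]) cube([439, 60, 33]);
  translate([35, 0, 752]) cube([439, 60, 33]);
  translate([35, 0, 1004]) cube([439, 60, 33]);
}
translate([212, 193, 722]) {
  cube([545, 191, 18]);
  translate([0, 0, 18]) cube([545, 18, 137]);
  translate([0, 173, 18]) cube([545, 18, 137]);
  translate([0, 18, 18]) cube([18, 155, 137]);
  translate([527, 18, 18]) cube([18, 155, 137]);
}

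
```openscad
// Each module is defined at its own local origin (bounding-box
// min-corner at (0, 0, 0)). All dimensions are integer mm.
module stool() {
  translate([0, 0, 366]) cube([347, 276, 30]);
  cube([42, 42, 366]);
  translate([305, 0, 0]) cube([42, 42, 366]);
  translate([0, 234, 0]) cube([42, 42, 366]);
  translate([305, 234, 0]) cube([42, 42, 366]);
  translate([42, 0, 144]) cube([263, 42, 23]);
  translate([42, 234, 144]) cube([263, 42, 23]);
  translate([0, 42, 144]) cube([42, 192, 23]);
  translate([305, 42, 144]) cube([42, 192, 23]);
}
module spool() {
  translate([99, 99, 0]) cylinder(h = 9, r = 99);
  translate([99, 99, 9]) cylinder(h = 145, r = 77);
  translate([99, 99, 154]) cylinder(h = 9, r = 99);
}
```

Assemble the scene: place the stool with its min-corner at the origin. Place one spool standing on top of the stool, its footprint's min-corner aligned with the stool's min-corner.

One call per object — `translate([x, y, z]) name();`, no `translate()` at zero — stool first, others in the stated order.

stool();
translate([0, 0, 396]) spool();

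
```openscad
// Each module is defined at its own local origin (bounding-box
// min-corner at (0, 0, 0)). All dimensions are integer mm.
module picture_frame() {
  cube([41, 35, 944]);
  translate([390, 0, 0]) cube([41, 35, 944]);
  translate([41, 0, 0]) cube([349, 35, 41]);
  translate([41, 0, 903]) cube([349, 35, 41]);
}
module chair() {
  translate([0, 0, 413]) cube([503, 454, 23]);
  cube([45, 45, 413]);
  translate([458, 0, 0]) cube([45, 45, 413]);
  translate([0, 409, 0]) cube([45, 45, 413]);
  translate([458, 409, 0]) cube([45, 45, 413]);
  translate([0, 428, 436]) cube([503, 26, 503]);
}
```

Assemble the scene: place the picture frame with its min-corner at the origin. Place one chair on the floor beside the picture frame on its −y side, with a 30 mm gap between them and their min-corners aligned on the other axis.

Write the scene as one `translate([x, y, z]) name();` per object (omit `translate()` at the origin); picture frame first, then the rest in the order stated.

picture_frame();
translate([0, -484, 0]) chair();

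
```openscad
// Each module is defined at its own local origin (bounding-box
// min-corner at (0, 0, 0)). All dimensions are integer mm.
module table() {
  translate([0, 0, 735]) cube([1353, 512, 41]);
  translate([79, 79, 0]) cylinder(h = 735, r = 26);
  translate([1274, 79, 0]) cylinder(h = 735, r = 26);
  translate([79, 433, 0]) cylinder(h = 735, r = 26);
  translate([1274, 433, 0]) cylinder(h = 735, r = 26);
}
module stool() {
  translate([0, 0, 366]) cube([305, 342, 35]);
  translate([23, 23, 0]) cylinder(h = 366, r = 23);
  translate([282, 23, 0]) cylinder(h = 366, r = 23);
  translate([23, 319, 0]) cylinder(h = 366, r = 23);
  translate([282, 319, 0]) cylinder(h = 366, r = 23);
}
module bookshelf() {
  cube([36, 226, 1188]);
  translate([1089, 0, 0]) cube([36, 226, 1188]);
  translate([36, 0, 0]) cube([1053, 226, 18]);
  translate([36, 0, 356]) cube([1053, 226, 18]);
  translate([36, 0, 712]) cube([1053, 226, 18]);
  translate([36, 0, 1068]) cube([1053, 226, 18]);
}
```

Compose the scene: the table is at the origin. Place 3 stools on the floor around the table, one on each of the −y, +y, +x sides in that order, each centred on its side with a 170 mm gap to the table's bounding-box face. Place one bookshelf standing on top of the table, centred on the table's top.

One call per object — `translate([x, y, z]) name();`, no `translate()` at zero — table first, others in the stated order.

table();
translate([524, -512, 0]) stool();
translate([524, 682, 0]) stool();
translate([1523, 85, 0]) stool();
translate([114, 143, 776]) bookshelf();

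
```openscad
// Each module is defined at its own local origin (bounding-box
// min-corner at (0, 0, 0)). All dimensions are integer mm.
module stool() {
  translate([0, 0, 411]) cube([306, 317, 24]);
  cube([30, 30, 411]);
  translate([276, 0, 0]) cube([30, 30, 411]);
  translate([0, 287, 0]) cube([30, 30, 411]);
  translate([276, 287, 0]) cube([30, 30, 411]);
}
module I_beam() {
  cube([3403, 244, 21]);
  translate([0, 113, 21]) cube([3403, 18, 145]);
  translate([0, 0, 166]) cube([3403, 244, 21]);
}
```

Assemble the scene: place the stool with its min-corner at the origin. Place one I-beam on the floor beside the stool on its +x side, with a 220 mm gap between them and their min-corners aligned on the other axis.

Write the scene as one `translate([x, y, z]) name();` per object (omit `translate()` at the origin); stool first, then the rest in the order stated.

stool();
translate([526, 0, 0]) I_beam();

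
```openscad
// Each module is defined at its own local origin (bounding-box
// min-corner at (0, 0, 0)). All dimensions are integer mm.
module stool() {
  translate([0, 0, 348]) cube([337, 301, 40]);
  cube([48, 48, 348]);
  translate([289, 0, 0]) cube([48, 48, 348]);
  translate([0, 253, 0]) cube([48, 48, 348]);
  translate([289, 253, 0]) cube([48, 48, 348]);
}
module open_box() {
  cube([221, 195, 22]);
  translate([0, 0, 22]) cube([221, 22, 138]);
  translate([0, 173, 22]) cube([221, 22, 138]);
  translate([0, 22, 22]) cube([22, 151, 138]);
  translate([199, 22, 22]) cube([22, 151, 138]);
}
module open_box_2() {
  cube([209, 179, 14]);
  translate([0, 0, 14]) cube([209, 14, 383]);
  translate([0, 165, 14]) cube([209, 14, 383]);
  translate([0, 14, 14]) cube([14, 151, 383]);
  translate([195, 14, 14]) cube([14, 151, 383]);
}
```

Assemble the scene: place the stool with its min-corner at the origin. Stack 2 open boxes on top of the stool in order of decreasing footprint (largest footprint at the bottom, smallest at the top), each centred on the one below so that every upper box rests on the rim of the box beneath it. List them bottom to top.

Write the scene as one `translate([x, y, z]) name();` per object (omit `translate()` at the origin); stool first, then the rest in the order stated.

stool();
translate([58, 53, 388]) open_box();
translate([64, 61, 548]) open_box_2();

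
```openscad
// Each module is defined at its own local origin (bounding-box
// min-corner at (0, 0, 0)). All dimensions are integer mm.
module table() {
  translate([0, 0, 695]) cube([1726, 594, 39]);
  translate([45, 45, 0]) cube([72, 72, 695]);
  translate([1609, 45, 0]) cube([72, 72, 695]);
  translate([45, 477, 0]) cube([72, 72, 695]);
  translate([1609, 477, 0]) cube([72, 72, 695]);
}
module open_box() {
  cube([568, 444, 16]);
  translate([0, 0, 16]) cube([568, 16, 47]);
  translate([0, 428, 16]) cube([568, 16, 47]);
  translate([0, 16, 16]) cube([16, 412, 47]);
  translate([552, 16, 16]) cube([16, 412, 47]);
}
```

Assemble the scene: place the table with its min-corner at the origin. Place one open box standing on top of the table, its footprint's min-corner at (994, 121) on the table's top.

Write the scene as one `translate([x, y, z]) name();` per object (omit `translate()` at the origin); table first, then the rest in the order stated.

table();
translate([994, 121, 734]) open_box();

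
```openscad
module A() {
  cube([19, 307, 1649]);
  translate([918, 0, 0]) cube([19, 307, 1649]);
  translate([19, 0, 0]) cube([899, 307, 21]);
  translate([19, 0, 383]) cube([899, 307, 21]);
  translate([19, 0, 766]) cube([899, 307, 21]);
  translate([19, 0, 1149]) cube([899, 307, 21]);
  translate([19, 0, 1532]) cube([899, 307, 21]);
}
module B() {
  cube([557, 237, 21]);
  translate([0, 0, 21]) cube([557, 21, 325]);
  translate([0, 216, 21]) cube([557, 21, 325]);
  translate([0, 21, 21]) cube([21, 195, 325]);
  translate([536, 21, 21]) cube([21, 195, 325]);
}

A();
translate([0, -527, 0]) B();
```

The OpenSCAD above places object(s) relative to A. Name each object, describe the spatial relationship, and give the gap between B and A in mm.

A is a bookshelf. B is an open box. The open box is on the floor beside the bookshelf on its −y side. The gap between the open box and the bookshelf is 290 mm.

The open box's nearest face is 290 mm from the bookshelf's −y face.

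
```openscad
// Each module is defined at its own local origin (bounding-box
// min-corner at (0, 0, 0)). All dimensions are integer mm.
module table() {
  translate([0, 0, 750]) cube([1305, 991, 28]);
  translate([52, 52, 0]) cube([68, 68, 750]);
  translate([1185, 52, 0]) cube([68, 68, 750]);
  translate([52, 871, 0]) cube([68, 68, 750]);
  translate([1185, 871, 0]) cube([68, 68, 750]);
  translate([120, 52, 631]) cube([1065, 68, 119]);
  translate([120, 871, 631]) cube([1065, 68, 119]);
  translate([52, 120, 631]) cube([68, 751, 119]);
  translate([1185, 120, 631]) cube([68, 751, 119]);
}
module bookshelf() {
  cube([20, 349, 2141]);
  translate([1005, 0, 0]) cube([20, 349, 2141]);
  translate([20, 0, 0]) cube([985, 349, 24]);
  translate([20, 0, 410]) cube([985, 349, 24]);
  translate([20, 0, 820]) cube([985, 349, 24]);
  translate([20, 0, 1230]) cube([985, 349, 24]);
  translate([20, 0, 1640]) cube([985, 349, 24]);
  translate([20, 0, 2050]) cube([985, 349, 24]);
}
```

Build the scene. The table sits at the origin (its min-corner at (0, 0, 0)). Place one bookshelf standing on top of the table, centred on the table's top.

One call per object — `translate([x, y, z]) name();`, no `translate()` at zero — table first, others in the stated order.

table();
translate([140, 321, 778]) bookshelf();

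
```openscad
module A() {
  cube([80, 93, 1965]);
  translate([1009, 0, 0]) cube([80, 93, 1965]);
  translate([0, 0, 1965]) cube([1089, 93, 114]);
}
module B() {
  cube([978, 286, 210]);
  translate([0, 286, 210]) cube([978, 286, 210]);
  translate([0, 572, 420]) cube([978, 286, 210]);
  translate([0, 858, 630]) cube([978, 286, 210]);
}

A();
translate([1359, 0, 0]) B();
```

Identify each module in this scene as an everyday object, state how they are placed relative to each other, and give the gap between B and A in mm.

The staircase's nearest face is 270 mm from the door frame's +x face.

A is a door frame. B is a staircase. The staircase is on the floor beside the door frame on its +x side. The gap between the staircase and the door frame is 270 mm.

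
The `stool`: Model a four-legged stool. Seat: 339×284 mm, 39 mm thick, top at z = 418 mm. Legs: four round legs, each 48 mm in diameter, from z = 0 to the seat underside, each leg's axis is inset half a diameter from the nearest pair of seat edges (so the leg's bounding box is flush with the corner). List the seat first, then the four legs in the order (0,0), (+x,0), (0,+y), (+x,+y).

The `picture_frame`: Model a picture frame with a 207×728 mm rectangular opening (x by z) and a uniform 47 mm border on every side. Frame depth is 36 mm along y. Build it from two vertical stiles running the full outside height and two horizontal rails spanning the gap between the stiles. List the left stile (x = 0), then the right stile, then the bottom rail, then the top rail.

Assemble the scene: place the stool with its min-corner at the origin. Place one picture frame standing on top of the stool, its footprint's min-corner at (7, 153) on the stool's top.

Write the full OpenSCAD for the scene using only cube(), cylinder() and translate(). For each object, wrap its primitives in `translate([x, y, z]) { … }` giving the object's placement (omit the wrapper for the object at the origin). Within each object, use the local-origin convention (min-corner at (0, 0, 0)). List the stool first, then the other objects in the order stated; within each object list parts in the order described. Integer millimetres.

translate([0, 0, 379]) cube([339, 284, 39]);
translate([24, 24, 0]) cylinder(h = 379, r = 24);
translate([315, 24, 0]) cylinder(h = 379, r = 24);
translate([24, 260, 0]) cylinder(h = 379, r = 24);
translate([315, 260, 0]) cylinder(h = 379, r = 24);
translate([7, 153, 418]) {
  cube([47, 36, 822]);
  translate([254, 0, 0]) cube([47, 36, 822]);
  translate([47, 0, 0]) cube([207, 36, 47]);
  translate([47, 0, 775]) cube([207, 36, 47]);
}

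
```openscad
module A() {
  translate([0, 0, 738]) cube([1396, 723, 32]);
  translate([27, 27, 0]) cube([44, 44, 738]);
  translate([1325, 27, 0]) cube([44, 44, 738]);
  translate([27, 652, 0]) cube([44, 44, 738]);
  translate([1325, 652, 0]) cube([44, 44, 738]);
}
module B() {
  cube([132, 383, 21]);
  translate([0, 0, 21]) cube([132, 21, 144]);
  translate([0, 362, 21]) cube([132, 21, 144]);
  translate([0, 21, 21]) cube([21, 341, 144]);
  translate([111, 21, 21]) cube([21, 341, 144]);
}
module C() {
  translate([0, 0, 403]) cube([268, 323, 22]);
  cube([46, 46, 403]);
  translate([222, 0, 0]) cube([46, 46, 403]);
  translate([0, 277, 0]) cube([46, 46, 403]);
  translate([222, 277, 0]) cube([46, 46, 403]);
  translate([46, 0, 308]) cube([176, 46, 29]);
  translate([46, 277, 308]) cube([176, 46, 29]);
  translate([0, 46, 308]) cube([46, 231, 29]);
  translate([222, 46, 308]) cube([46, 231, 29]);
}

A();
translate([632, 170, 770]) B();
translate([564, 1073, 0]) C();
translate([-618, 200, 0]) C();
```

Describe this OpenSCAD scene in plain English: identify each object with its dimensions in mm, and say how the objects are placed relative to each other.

A is a table: top 1396 mm (x) × 723 mm (y), 32 mm thick, upper face at z = 770 mm, on four 44×44 mm square legs, each inset 27 mm from the nearest pair of top edges, running from z = 0 to the bottom of the top.

B is an open-topped rectangular box: outside dimensions 132×383×165 mm, with a uniform wall and base thickness of 21 mm. The base is a full 132×383 slab on the floor; four walls sit on top of the base. The front and back walls (the −y and +y sides) span the full width; the two side walls fit between them.

C is a four-legged stool. The seat is 268×323 mm, 22 mm thick, top at z = 425 mm. It stands on four square legs, each 46×46 mm in cross-section, from z = 0 to the seat underside, each flush with a corner of the seat. Four stretchers, 46 mm wide and 29 mm tall, connect adjacent legs with their undersides at z = 308 mm, each running between the inner faces of the legs it joins and aligned with the legs' outer faces on the other axis.

The open box is on top of the table, centred. Two stools sit around the table at the +y, −x sides.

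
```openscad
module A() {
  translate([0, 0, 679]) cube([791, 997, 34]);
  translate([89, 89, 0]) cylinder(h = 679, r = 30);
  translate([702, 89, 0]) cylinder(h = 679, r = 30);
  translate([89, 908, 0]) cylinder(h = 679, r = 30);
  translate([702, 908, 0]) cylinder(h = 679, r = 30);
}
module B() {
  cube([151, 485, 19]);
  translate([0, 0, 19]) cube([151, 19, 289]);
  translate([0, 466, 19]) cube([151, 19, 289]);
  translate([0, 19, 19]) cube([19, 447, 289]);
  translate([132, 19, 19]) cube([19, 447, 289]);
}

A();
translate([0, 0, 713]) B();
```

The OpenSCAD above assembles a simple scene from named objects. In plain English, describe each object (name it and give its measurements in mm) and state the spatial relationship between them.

A is a table with a 791×997 mm rectangular top, 34 mm thick, top surface at z = 713 mm, supported by four round legs of 60 mm diameter, each leg's bounding box inset 59 mm from the nearest pair of top edges, running from the floor.

B is an open storage box with external size 151×485×308 mm and wall thickness 19 mm (the base is also 19 mm thick). The base covers the whole footprint; the four walls stand on the base, with the y-facing walls full-width and the x-facing walls fitting between their inner faces.

The open box is on top of the table.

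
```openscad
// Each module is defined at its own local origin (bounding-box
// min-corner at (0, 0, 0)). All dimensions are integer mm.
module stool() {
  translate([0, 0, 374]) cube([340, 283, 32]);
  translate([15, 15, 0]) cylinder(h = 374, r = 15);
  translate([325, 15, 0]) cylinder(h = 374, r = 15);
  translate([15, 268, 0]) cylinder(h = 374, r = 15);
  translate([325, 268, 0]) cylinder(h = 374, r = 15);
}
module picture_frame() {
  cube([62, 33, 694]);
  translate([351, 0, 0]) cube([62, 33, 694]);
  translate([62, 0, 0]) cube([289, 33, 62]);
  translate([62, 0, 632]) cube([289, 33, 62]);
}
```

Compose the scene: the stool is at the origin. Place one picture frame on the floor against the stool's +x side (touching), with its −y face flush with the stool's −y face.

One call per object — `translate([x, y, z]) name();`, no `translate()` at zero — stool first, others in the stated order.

stool();
translate([340, 0, 0]) picture_frame();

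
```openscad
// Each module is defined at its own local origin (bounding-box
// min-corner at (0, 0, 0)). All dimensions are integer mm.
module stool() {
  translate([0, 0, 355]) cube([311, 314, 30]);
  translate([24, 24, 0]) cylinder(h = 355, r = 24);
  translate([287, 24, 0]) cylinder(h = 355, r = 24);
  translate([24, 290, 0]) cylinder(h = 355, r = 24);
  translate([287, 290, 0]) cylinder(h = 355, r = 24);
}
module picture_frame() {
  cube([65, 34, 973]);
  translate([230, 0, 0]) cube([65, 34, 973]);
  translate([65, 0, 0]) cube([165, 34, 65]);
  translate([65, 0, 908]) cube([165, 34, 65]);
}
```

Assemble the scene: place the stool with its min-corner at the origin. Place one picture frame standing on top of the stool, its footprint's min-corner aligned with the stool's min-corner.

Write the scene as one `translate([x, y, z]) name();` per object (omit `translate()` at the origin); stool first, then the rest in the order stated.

stool();
translate([0, 0, 385]) picture_frame();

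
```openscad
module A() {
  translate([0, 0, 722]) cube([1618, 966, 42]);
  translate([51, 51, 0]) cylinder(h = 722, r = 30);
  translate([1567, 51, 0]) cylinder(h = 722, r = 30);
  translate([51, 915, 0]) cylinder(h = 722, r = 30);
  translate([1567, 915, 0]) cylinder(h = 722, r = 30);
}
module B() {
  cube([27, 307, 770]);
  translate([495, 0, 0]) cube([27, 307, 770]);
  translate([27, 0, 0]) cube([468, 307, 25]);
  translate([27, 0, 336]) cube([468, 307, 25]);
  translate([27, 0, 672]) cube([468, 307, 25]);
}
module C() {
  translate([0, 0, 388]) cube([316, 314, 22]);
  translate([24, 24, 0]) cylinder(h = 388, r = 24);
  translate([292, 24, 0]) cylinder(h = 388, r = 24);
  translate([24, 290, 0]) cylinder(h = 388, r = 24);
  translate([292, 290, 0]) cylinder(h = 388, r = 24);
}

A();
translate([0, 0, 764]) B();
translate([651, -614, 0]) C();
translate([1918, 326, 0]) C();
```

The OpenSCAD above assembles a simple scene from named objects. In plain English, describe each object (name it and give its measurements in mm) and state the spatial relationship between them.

A is a table: top 1618 mm (x) × 966 mm (y), 42 mm thick, upper face at z = 764 mm, on four round legs of 60 mm diameter, each leg's bounding box inset 21 mm from the nearest pair of top edges, running from z = 0 to the bottom of the top.

B is an open bookshelf. Two side panels, each 27 mm thick, 307 mm deep and 770 mm tall, stand 522 mm apart (outside-to-outside). Between them sit 3 shelves, each 25 mm thick and 307 mm deep, spanning the full gap between the sides. The bottom shelf rests on the floor (its underside at z = 0) and the clear gap between one shelf's top and the next shelf's underside is 311 mm.

C is a four-legged stool. The seat is 316×314 mm, 22 mm thick, top at z = 410 mm. It stands on four round legs, each 48 mm in diameter, from z = 0 to the seat underside, each leg's axis is inset half a diameter from the nearest pair of seat edges (so the leg's bounding box is flush with the corner).

The bookshelf is on top of the table. Two stools sit around the table at the −y, +x sides.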